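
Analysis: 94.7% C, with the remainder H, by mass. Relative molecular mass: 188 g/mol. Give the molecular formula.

C15H10

Assume 100 g: 94.7 g C, 5.3 g H.
Moles — C: 94.7 / 12.01 = 7.885 mol; H: 5.3 / 1.008 = 5.258 mol
Divide by the smallest (5.258 mol H): C 1.500, H 1.000
Multiply by 2: C 3.00, H 2.00 → C3H2
Empirical-formula mass = 38.05 g/mol
n = 188 / 38.05 = 4.94 ≈ 5
Molecular formula = (C3H2)×5 = C15H10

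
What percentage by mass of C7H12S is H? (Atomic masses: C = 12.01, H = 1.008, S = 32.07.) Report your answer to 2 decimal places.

9.43%

Molar mass = 7(12.01) + 12(1.008) + 1(32.07) = 128.236 g/mol
Mass of H per mole = 12 × 1.008 = 12.096 g
% H = 12.096 / 128.236 × 100 = 9.43%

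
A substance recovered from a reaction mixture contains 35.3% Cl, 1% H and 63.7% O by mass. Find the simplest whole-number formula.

Assume 100 g: 35.3 g Cl, 1 g H, 63.7 g O.
Cl: 35.3 g ÷ 35.45 g/mol = 0.9958 mol
H: 1 g ÷ 1.008 g/mol = 0.9921 mol
O: 63.7 g ÷ 16.00 g/mol = 3.981 mol
Smallest is H at 0.9921 mol; normalising gives Cl 1.004, H 1.000, O 4.013
≈ 1:1:4 → ClHO4

ClHO4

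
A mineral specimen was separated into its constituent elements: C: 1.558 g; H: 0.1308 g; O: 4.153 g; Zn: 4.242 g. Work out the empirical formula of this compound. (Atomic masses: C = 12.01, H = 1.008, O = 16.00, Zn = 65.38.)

n(C) = 1.558/12.01 = 0.1297, n(H) = 0.1308/1.008 = 0.1298, n(O) = 4.153/16.00 = 0.2596, n(Zn) = 4.242/65.38 = 0.06488
Divide by the smallest (0.06488 mol Zn): C 1.999, H 2.000, O 4.001, Zn 1.000
≈ 2:2:4:1 → C2H2O4Zn

C2H2O4Zn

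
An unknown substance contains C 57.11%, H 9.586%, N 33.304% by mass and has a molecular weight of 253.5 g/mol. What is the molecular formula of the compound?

Assume 100 g: 57.11 g C, 9.586 g H, 33.304 g N.
C: 57.11 g ÷ 12.01 g/mol = 4.755 mol
H: 9.586 g ÷ 1.008 g/mol = 9.51 mol
N: 33.304 g ÷ 14.01 g/mol = 2.377 mol
Smallest is N at 2.377 mol; normalising gives C 2.000, H 4.001, N 1.000
Ratio ≈ 2:4:1, so the empirical formula is C2H4N
Empirical-formula mass = 42.06 g/mol
n = 253.5 / 42.06 = 6.03 ≈ 6
Molecular formula = (C2H4N)×6 = C12H24N6

C12H24N6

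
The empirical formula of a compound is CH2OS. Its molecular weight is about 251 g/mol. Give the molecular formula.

C4H8O4S4

Empirical-formula mass = 62.10 g/mol
n = 251 / 62.10 = 4.04 ≈ 4
Molecular formula = (CH2OS)4 = C4H8O4S4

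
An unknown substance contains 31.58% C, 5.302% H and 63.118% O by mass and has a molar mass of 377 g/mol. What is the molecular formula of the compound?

C10H20O15

Assume 100 g: 31.58 g C, 5.302 g H, 63.118 g O.
C: 31.58 g ÷ 12.01 g/mol = 2.629 mol
H: 5.302 g ÷ 1.008 g/mol = 5.26 mol
O: 63.118 g ÷ 16.00 g/mol = 3.945 mol
Ratios (÷ 2.629): C 1.000, H 2.000, O 1.500
Scaling by 2: C 2.00, H 4.00, O 3.00 → C2H4O3
Empirical-formula mass = 76.05 g/mol
n = 377 / 76.05 = 4.96 ≈ 5
Molecular formula = (C2H4O3)×5 = C10H20O15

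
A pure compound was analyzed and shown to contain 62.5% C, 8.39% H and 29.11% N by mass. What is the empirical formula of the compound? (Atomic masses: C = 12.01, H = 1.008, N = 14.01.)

C5H8N2

Assume 100 g: 62.5 g C, 8.39 g H, 29.11 g N.
Moles — C: 62.5 / 12.01 = 5.204 mol; H: 8.39 / 1.008 = 8.323 mol; N: 29.11 / 14.01 = 2.078 mol
Ratios (÷ 2.078): C 2.505, H 4.006, N 1.000
Scaling by 2: C 5.01, H 8.01, N 2.00 → C5H8N2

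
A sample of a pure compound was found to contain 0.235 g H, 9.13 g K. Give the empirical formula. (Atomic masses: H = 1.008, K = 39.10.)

H: 0.235 g ÷ 1.008 g/mol = 0.2331 mol
K: 9.13 g ÷ 39.10 g/mol = 0.2335 mol
Smallest is H at 0.2331 mol; normalising gives H 1.000, K 1.002
Ratio ≈ 1:1, so the empirical formula is HK

HK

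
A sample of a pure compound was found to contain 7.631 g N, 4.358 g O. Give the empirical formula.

n(N) = 7.631/14.01 = 0.5447, n(O) = 4.358/16.00 = 0.2724
Ratios (÷ 0.2724): N 2.000, O 1.000
→ N2O

N2O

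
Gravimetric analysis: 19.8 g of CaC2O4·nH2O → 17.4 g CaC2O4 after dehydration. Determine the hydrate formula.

Mass of water lost = 19.8 − 17.4 = 2.4 g → 2.4 / 18.02 = 0.1332 mol H2O
Molar mass of CaC2O4 = 128.10 g/mol → mol CaC2O4 = 17.4 / 128.10 = 0.1358
n = 0.1332 / 0.1358 = 0.98 ≈ 1 → CaC2O4·H2O

CaC2O4·H2O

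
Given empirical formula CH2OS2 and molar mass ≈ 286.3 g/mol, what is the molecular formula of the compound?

C3H6O3S6

Empirical-formula mass = 94.17 g/mol
n = 286.3 / 94.17 = 3.04 ≈ 3
Molecular formula = (CH2OS2)3 = C3H6O3S6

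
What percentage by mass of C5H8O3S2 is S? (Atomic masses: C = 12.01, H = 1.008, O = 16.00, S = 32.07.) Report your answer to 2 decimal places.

Molar mass = 5(12.01) + 8(1.008) + 3(16.00) + 2(32.07) = 180.254 g/mol
Mass of S per mole = 2 × 32.07 = 64.140 g
% S = 64.140 / 180.254 × 100 = 35.58%

35.58%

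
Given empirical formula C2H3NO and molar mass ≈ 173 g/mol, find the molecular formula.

Empirical-formula mass = 57.05 g/mol
n = 173 / 57.05 = 3.03 ≈ 3
Molecular formula = (C2H3NO)3 = C6H9N3O3

C6H9N3O3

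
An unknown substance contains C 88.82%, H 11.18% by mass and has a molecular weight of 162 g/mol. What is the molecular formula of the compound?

C12H18

Assume 100 g: 88.82 g C, 11.18 g H.
Moles — C: 88.82 / 12.01 = 7.396 mol; H: 11.18 / 1.008 = 11.09 mol
Divide by the smallest (7.396 mol C): C 1.000, H 1.500
×2: C 2.00, H 3.00 → C2H3
Empirical-formula mass = 27.04 g/mol
n = 162 / 27.04 = 5.99 ≈ 6
Molecular formula = (C2H3)×6 = C12H18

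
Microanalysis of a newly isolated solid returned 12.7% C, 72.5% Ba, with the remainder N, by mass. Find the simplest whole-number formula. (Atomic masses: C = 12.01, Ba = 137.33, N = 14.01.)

Assume 100 g: 12.7 g C, 72.5 g Ba, 14.8 g N.
C: 12.7 g ÷ 12.01 g/mol = 1.057 mol
Ba: 72.5 g ÷ 137.33 g/mol = 0.5279 mol
N: 14.8 g ÷ 14.01 g/mol = 1.056 mol
Smallest is Ba at 0.5279 mol; normalising gives C 2.003, Ba 1.000, N 2.001
Ratio ≈ 2:1:2, so the empirical formula is C2BaN2

C2BaN2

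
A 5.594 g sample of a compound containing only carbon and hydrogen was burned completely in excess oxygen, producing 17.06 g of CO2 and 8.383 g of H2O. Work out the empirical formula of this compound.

C5H12

mol C = 17.06 / 44.01 = 0.3876; mass C = 0.3876 × 12.01 = 4.656 g
mol H = 2 × (8.383 / 18.02) = 0.9304; mass H = 0.9304 × 1.008 = 0.9379 g
Smallest is C at 0.3876 mol; normalising gives C 1.000, H 2.400
Multiply by 5: C 5.00, H 12.00 → C5H12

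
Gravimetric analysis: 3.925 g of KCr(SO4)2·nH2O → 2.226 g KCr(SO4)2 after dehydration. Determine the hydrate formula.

Mass of water lost = 3.925 − 2.226 = 1.699 g → 1.699 / 18.02 = 0.09428 mol H2O
Molar mass of KCr(SO4)2 = 283.24 g/mol → mol KCr(SO4)2 = 2.226 / 283.24 = 0.007859
n = 0.09428 / 0.007859 = 12.00 ≈ 12 → KCr(SO4)2·12H2O

KCr(SO4)2·12H2O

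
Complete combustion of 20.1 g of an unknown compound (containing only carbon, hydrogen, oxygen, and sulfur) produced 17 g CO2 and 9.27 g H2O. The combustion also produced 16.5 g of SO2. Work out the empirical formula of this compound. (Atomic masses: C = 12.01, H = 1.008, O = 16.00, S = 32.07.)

C3H8O3S2

mol C = 17 / 44.01 = 0.3863; mass C = 0.3863 × 12.01 = 4.639 g
mol H = 2 × (9.27 / 18.02) = 1.029; mass H = 1.029 × 1.008 = 1.037 g
mol S = 16.5 / 64.07 = 0.2575; mass S = 8.259 g
mass O = 20.1 − (13.94) = 6.165 g → mol O = 0.3853
Divide by the smallest (0.2575 mol S): C 1.500, H 3.995, O 1.496, S 1.000
Multiply by 2: C 3.00, H 7.99, O 2.99, S 2.00 → C3H8O3S2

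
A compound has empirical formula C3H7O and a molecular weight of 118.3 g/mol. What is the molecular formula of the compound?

C6H14O2

Empirical-formula mass = 59.09 g/mol
n = 118.3 / 59.09 = 2.00 ≈ 2
Molecular formula = (C3H7O)2 = C6H14O2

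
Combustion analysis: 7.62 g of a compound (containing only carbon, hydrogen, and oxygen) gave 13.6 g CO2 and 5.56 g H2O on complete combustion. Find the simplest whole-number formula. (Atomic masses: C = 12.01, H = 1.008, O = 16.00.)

mol C = 13.6 / 44.01 = 0.3090; mass C = 0.3090 × 12.01 = 3.711 g
mol H = 2 × (5.56 / 18.02) = 0.6171; mass H = 0.6171 × 1.008 = 0.6220 g
mass O = 7.62 − (4.333) = 3.287 g → mol O = 0.2054
Ratios (÷ 0.2054): C 1.504, H 3.004, O 1.000
×2: C 3.01, H 6.01, O 2.00 → C3H6O2

C3H6O2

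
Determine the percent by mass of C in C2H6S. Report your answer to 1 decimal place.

Molar mass = 2(12.01) + 6(1.008) + 1(32.07) = 62.138 g/mol
Mass of C per mole = 2 × 12.01 = 24.020 g
% C = 24.020 / 62.138 × 100 = 38.7%

38.7%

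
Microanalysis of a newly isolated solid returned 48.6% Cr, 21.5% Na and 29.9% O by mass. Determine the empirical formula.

CrNaO2

Assume 100 g: 48.6 g Cr, 21.5 g Na, 29.9 g O.
n(Cr) = 48.6/52.00 = 0.9346, n(Na) = 21.5/22.99 = 0.9352, n(O) = 29.9/16.00 = 1.869
Ratios (÷ 0.9346): Cr 1.000, Na 1.001, O 1.999
Ratio ≈ 1:1:2, so the empirical formula is CrNaO2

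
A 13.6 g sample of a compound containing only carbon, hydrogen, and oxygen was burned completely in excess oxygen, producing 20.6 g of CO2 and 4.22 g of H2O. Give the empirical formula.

mol C = 20.6 / 44.01 = 0.4681; mass C = 0.4681 × 12.01 = 5.622 g
mol H = 2 × (4.22 / 18.02) = 0.4684; mass H = 0.4684 × 1.008 = 0.4721 g
mass O = 13.6 − (6.094) = 7.506 g → mol O = 0.4691
Smallest is C at 0.4681 mol; normalising gives C 1.000, H 1.001, O 1.002
≈ 1:1:1 → CHO

CHO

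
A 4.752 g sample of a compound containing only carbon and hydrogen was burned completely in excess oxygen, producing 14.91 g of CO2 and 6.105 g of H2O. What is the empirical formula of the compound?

CH2

mol C = 14.91 / 44.01 = 0.3388; mass C = 0.3388 × 12.01 = 4.069 g
mol H = 2 × (6.105 / 18.02) = 0.6776; mass H = 0.6776 × 1.008 = 0.6830 g
Ratios (÷ 0.3388): C 1.000, H 2.000
Ratio ≈ 1:2, so the empirical formula is CH2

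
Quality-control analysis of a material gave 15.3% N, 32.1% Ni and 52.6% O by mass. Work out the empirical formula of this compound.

Assume 100 g: 15.3 g N, 32.1 g Ni, 52.6 g O.
Moles — N: 15.3 / 14.01 = 1.092 mol; Ni: 32.1 / 58.69 = 0.5469 mol; O: 52.6 / 16.00 = 3.288 mol
Smallest is Ni at 0.5469 mol; normalising gives N 1.997, Ni 1.000, O 6.011
Ratio ≈ 2:1:6, so the empirical formula is N2NiO6

N2NiO6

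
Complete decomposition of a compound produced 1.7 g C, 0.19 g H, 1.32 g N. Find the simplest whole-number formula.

Moles — C: 1.7 / 12.01 = 0.1415 mol; H: 0.19 / 1.008 = 0.1885 mol; N: 1.32 / 14.01 = 0.09422 mol
Divide by the smallest (0.09422 mol N): C 1.502, H 2.001, N 1.000
Multiply by 2: C 3.00, H 4.00, N 2.00 → C3H4N2

C3H4N2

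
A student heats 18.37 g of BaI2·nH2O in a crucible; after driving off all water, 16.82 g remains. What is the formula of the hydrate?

Mass of water lost = 18.37 − 16.82 = 1.55 g → 1.55 / 18.02 = 0.08602 mol H2O
Molar mass of BaI2 = 391.13 g/mol → mol BaI2 = 16.82 / 391.13 = 0.043
n = 0.08602 / 0.043 = 2.00 ≈ 2 → BaI2·2H2O

BaI2·2H2O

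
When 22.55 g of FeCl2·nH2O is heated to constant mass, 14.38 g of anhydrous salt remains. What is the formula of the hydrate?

FeCl2·4H2O

Mass of water lost = 22.55 − 14.38 = 8.17 g → 8.17 / 18.02 = 0.4534 mol H2O
Molar mass of FeCl2 = 126.75 g/mol → mol FeCl2 = 14.38 / 126.75 = 0.1135
n = 0.4534 / 0.1135 = 4.00 ≈ 4 → FeCl2·4H2O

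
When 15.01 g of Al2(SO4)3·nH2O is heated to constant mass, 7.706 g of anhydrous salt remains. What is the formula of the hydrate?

Mass of water lost = 15.01 − 7.706 = 7.304 g → 7.304 / 18.02 = 0.4053 mol H2O
Molar mass of Al2(SO4)3 = 342.17 g/mol → mol Al2(SO4)3 = 7.706 / 342.17 = 0.02252
n = 0.4053 / 0.02252 = 18.00 ≈ 18 → Al2(SO4)3·18H2O

Al2(SO4)3·18H2O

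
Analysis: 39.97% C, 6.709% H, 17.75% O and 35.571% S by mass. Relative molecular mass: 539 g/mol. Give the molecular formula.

Assume 100 g: 39.97 g C, 6.709 g H, 17.75 g O, 35.571 g S.
C: 39.97 g ÷ 12.01 g/mol = 3.328 mol
H: 6.709 g ÷ 1.008 g/mol = 6.656 mol
O: 17.75 g ÷ 16.00 g/mol = 1.109 mol
S: 35.571 g ÷ 32.07 g/mol = 1.109 mol
Smallest is S at 1.109 mol; normalising gives C 3.001, H 6.001, O 1.000, S 1.000
Ratio ≈ 3:6:1:1, so the empirical formula is C3H6OS
Empirical-formula mass = 90.15 g/mol
n = 539 / 90.15 = 5.98 ≈ 6
Molecular formula = (C3H6OS)×6 = C18H36O6S6

C18H36O6S6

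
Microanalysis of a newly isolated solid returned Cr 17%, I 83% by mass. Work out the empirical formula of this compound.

Assume 100 g: 17 g Cr, 83 g I.
n(Cr) = 17/52.00 = 0.3269, n(I) = 83/126.90 = 0.6541
Divide by the smallest (0.3269 mol Cr): Cr 1.000, I 2.001
Ratio ≈ 1:2, so the empirical formula is CrI2

CrI2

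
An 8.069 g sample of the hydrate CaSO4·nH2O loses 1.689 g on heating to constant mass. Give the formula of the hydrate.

Mass of anhydrous CaSO4 = 8.069 − 1.689 = 6.38 g
mol H2O = 1.689 / 18.02 = 0.09373
Molar mass of CaSO4 = 136.15 g/mol → mol CaSO4 = 6.38 / 136.15 = 0.04686
n = 0.09373 / 0.04686 = 2.00 ≈ 2 → CaSO4·2H2O

CaSO4·2H2O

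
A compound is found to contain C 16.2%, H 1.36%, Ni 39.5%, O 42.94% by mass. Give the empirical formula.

C2H2NiO4

Assume 100 g: 16.2 g C, 1.36 g H, 39.5 g Ni, 42.94 g O.
C: 16.2 g ÷ 12.01 g/mol = 1.349 mol
H: 1.36 g ÷ 1.008 g/mol = 1.349 mol
Ni: 39.5 g ÷ 58.69 g/mol = 0.673 mol
O: 42.94 g ÷ 16.00 g/mol = 2.684 mol
Divide by the smallest (0.673 mol Ni): C 2.004, H 2.005, Ni 1.000, O 3.988
≈ 2:2:1:4 → C2H2NiO4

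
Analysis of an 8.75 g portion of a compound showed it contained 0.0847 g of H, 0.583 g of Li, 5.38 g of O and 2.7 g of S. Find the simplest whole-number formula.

HLiO4S

Moles — H: 0.0847 / 1.008 = 0.08403 mol; Li: 0.583 / 6.94 = 0.08401 mol; O: 5.38 / 16.00 = 0.3362 mol; S: 2.7 / 32.07 = 0.08419 mol
Divide by the smallest (0.08401 mol Li): H 1.000, Li 1.000, O 4.003, S 1.002
≈ 1:1:4:1 → HLiO4S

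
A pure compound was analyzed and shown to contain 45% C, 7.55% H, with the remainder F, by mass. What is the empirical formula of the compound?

C3H6F2

Assume 100 g: 45 g C, 7.55 g H, 47.45 g F.
Moles — C: 45 / 12.01 = 3.747 mol; H: 7.55 / 1.008 = 7.49 mol; F: 47.45 / 19.00 = 2.497 mol
Ratios (÷ 2.497): C 1.500, H 2.999, F 1.000
Multiply by 2: C 3.00, H 6.00, F 2.00 → C3H6F2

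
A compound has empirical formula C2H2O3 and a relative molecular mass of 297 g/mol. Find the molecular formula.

Empirical-formula mass = 74.04 g/mol
n = 297 / 74.04 = 4.01 ≈ 4
Molecular formula = (C2H2O3)4 = C8H8O12

C8H8O12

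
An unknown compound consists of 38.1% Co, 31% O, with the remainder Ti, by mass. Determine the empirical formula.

Assume 100 g: 38.1 g Co, 31 g O, 30.9 g Ti.
Co: 38.1 g ÷ 58.93 g/mol = 0.6465 mol
O: 31 g ÷ 16.00 g/mol = 1.938 mol
Ti: 30.9 g ÷ 47.87 g/mol = 0.6455 mol
Divide by the smallest (0.6455 mol Ti): Co 1.002, O 3.002, Ti 1.000
Ratio ≈ 1:3:1, so the empirical formula is CoO3Ti

CoO3Ti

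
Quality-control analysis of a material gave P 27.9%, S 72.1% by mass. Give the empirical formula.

P2S5

Assume 100 g: 27.9 g P, 72.1 g S.
Moles — P: 27.9 / 30.97 = 0.9009 mol; S: 72.1 / 32.07 = 2.248 mol
Smallest is P at 0.9009 mol; normalising gives P 1.000, S 2.496
Multiply by 2: P 2.00, S 4.99 → P2S5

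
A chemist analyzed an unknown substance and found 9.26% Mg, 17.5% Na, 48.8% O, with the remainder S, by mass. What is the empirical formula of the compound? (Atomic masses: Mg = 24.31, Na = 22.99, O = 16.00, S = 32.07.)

MgNa2O8S2

Assume 100 g: 9.26 g Mg, 17.5 g Na, 48.8 g O, 24.44 g S.
Moles — Mg: 9.26 / 24.31 = 0.3809 mol; Na: 17.5 / 22.99 = 0.7612 mol; O: 48.8 / 16.00 = 3.05 mol; S: 24.44 / 32.07 = 0.7621 mol
Smallest is Mg at 0.3809 mol; normalising gives Mg 1.000, Na 1.998, O 8.007, S 2.001
≈ 1:2:8:2 → MgNa2O8S2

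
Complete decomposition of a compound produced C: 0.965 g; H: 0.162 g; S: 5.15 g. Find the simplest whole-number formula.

C: 0.965 g ÷ 12.01 g/mol = 0.08035 mol
H: 0.162 g ÷ 1.008 g/mol = 0.1607 mol
S: 5.15 g ÷ 32.07 g/mol = 0.1606 mol
Divide by the smallest (0.08035 mol C): C 1.000, H 2.000, S 1.999
→ CH2S2

CH2S2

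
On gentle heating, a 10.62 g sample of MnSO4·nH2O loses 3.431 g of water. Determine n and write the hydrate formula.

Mass of anhydrous MnSO4 = 10.62 − 3.431 = 7.189 g
mol H2O = 3.431 / 18.02 = 0.1904
Molar mass of MnSO4 = 151.01 g/mol → mol MnSO4 = 7.189 / 151.01 = 0.04761
n = 0.1904 / 0.04761 = 4.00 ≈ 4 → MnSO4·4H2O

MnSO4·4H2O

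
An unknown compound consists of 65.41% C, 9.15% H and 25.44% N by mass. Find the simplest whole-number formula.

C3H5N

Assume 100 g: 65.41 g C, 9.15 g H, 25.44 g N.
C: 65.41 g ÷ 12.01 g/mol = 5.446 mol
H: 9.15 g ÷ 1.008 g/mol = 9.077 mol
N: 25.44 g ÷ 14.01 g/mol = 1.816 mol
Divide by the smallest (1.816 mol N): C 2.999, H 4.999, N 1.000
Ratio ≈ 3:5:1, so the empirical formula is C3H5N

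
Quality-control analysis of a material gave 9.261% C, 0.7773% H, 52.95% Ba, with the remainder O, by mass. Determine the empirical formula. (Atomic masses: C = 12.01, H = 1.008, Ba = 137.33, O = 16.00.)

Assume 100 g: 9.261 g C, 0.7773 g H, 52.95 g Ba, 37.012 g O.
n(C) = 9.261/12.01 = 0.7711, n(H) = 0.7773/1.008 = 0.7711, n(Ba) = 52.95/137.33 = 0.3856, n(O) = 37.012/16.00 = 2.313
Smallest is Ba at 0.3856 mol; normalising gives C 2.000, H 2.000, Ba 1.000, O 6.000
Ratio ≈ 2:2:1:6, so the empirical formula is C2H2BaO6

C2H2BaO6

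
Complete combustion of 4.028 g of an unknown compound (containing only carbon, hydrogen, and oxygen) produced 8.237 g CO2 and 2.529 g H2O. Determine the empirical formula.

C2H3O

mol C = 8.237 / 44.01 = 0.1872; mass C = 0.1872 × 12.01 = 2.248 g
mol H = 2 × (2.529 / 18.02) = 0.2807; mass H = 0.2807 × 1.008 = 0.2829 g
mass O = 4.028 − (2.531) = 1.497 g → mol O = 0.09358
Divide by the smallest (0.09358 mol O): C 2.000, H 3.000, O 1.000
Ratio ≈ 2:3:1, so the empirical formula is C2H3O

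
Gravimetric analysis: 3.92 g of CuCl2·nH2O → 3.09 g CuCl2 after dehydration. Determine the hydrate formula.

CuCl2·2H2O

Mass of water lost = 3.92 − 3.09 = 0.83 g → 0.83 / 18.02 = 0.04606 mol H2O
Molar mass of CuCl2 = 134.45 g/mol → mol CuCl2 = 3.09 / 134.45 = 0.02298
n = 0.04606 / 0.02298 = 2.00 ≈ 2 → CuCl2·2H2O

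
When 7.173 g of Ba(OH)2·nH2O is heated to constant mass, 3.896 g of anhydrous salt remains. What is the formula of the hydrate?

Ba(OH)2·8H2O

Mass of water lost = 7.173 − 3.896 = 3.277 g → 3.277 / 18.02 = 0.1819 mol H2O
Molar mass of Ba(OH)2 = 171.35 g/mol → mol Ba(OH)2 = 3.896 / 171.35 = 0.02274
n = 0.1819 / 0.02274 = 8.00 ≈ 8 → Ba(OH)2·8H2O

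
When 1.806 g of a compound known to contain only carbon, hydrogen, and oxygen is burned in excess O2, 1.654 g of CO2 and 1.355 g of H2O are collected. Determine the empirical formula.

mol C = 1.654 / 44.01 = 0.03758; mass C = 0.03758 × 12.01 = 0.4514 g
mol H = 2 × (1.355 / 18.02) = 0.1504; mass H = 0.1504 × 1.008 = 0.1516 g
mass O = 1.806 − (0.6030) = 1.203 g → mol O = 0.07519
Divide by the smallest (0.03758 mol C): C 1.000, H 4.002, O 2.001
≈ 1:4:2 → CH4O2

CH4O2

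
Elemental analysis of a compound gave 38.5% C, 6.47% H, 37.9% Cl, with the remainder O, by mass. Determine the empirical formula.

Assume 100 g: 38.5 g C, 6.47 g H, 37.9 g Cl, 17.13 g O.
n(C) = 38.5/12.01 = 3.206, n(H) = 6.47/1.008 = 6.419, n(Cl) = 37.9/35.45 = 1.069, n(O) = 17.13/16.00 = 1.071
Ratios (÷ 1.069): C 2.998, H 6.004, Cl 1.000, O 1.001
≈ 3:6:1:1 → C3H6ClO

C3H6ClO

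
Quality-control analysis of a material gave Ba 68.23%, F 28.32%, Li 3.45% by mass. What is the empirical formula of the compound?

BaF3Li

Assume 100 g: 68.23 g Ba, 28.32 g F, 3.45 g Li.
n(Ba) = 68.23/137.33 = 0.4968, n(F) = 28.32/19.00 = 1.491, n(Li) = 3.45/6.94 = 0.4971
Divide by the smallest (0.4968 mol Ba): Ba 1.000, F 3.000, Li 1.001
≈ 1:3:1 → BaF3Li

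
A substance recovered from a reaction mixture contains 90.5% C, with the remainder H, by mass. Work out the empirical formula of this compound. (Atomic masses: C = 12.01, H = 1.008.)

C4H5

Assume 100 g: 90.5 g C, 9.5 g H.
C: 90.5 g ÷ 12.01 g/mol = 7.535 mol
H: 9.5 g ÷ 1.008 g/mol = 9.425 mol
Ratios (÷ 7.535): C 1.000, H 1.251
Multiply by 4: C 4.00, H 5.00 → C4H5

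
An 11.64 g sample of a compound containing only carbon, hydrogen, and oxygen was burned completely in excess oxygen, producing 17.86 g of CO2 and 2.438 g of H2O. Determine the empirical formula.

mol C = 17.86 / 44.01 = 0.4058; mass C = 0.4058 × 12.01 = 4.874 g
mol H = 2 × (2.438 / 18.02) = 0.2706; mass H = 0.2706 × 1.008 = 0.2728 g
mass O = 11.64 − (5.147) = 6.493 g → mol O = 0.4058
Smallest is H at 0.2706 mol; normalising gives C 1.500, H 1.000, O 1.500
×2: C 3.00, H 2.00, O 3.00 → C3H2O3

C3H2O3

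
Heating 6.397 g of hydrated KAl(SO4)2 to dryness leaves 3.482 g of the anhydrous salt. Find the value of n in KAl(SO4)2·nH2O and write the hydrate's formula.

Mass of water lost = 6.397 − 3.482 = 2.915 g → 2.915 / 18.02 = 0.1618 mol H2O
Molar mass of KAl(SO4)2 = 258.22 g/mol → mol KAl(SO4)2 = 3.482 / 258.22 = 0.01348
n = 0.1618 / 0.01348 = 12.00 ≈ 12 → KAl(SO4)2·12H2O

KAl(SO4)2·12H2O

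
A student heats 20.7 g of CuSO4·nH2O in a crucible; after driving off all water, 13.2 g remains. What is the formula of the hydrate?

CuSO4·5H2O

Mass of water lost = 20.7 − 13.2 = 7.5 g → 7.5 / 18.02 = 0.4162 mol H2O
Molar mass of CuSO4 = 159.62 g/mol → mol CuSO4 = 13.2 / 159.62 = 0.0827
n = 0.4162 / 0.0827 = 5.03 ≈ 5 → CuSO4·5H2O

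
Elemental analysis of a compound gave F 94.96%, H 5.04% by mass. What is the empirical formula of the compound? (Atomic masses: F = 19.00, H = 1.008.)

FH

Assume 100 g: 94.96 g F, 5.04 g H.
n(F) = 94.96/19.00 = 4.998, n(H) = 5.04/1.008 = 5
Divide by the smallest (4.998 mol F): F 1.000, H 1.000
Ratio ≈ 1:1, so the empirical formula is FH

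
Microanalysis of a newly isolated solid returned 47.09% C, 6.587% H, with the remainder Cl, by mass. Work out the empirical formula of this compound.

C3H5Cl

Assume 100 g: 47.09 g C, 6.587 g H, 46.323 g Cl.
n(C) = 47.09/12.01 = 3.921, n(H) = 6.587/1.008 = 6.535, n(Cl) = 46.323/35.45 = 1.307
Divide by the smallest (1.307 mol Cl): C 3.001, H 5.001, Cl 1.000
≈ 3:5:1 → C3H5Cl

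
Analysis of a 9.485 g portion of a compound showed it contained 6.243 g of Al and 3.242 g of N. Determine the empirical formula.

AlN

n(Al) = 6.243/26.98 = 0.2314, n(N) = 3.242/14.01 = 0.2314
Divide by the smallest (0.2314 mol Al): Al 1.000, N 1.000
≈ 1:1 → AlN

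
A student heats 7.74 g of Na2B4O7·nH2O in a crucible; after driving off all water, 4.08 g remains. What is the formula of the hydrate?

Na2B4O7·10H2O

Mass of water lost = 7.74 − 4.08 = 3.66 g → 3.66 / 18.02 = 0.2031 mol H2O
Molar mass of Na2B4O7 = 201.22 g/mol → mol Na2B4O7 = 4.08 / 201.22 = 0.02028
n = 0.2031 / 0.02028 = 10.02 ≈ 10 → Na2B4O7·10H2O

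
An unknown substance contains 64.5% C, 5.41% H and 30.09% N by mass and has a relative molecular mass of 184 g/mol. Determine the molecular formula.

Assume 100 g: 64.5 g C, 5.41 g H, 30.09 g N.
n(C) = 64.5/12.01 = 5.371, n(H) = 5.41/1.008 = 5.367, n(N) = 30.09/14.01 = 2.148
Ratios (÷ 2.148): C 2.501, H 2.499, N 1.000
Multiply by 2: C 5.00, H 5.00, N 2.00 → C5H5N2
Empirical-formula mass = 93.11 g/mol
n = 184 / 93.11 = 1.98 ≈ 2
Molecular formula = (C5H5N2)×2 = C10H10N4

C10H10N4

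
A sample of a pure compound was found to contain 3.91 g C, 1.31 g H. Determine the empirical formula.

CH4

n(C) = 3.91/12.01 = 0.3256, n(H) = 1.31/1.008 = 1.3
Ratios (÷ 0.3256): C 1.000, H 3.992
→ CH4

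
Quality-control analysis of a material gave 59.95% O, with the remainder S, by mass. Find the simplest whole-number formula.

O3S

Assume 100 g: 59.95 g O, 40.05 g S.
n(O) = 59.95/16.00 = 3.747, n(S) = 40.05/32.07 = 1.249
Ratios (÷ 1.249): O 3.000, S 1.000
≈ 3:1 → O3S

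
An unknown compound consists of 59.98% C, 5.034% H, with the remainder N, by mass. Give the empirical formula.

C2H2N

Assume 100 g: 59.98 g C, 5.034 g H, 34.986 g N.
n(C) = 59.98/12.01 = 4.994, n(H) = 5.034/1.008 = 4.994, n(N) = 34.986/14.01 = 2.497
Divide by the smallest (2.497 mol N): C 2.000, H 2.000, N 1.000
→ C2H2N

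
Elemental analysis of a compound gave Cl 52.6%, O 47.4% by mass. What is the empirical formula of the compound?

Assume 100 g: 52.6 g Cl, 47.4 g O.
Cl: 52.6 g ÷ 35.45 g/mol = 1.484 mol
O: 47.4 g ÷ 16.00 g/mol = 2.962 mol
Smallest is Cl at 1.484 mol; normalising gives Cl 1.000, O 1.997
Ratio ≈ 1:2, so the empirical formula is ClO2

ClO2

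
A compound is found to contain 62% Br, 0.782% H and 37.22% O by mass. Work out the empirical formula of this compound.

Assume 100 g: 62 g Br, 0.782 g H, 37.22 g O.
Moles — Br: 62 / 79.90 = 0.776 mol; H: 0.782 / 1.008 = 0.7758 mol; O: 37.22 / 16.00 = 2.326 mol
Smallest is H at 0.7758 mol; normalising gives Br 1.000, H 1.000, O 2.999
≈ 1:1:3 → BrHO3

BrHO3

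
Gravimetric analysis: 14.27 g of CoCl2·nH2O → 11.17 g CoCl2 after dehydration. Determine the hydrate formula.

CoCl2·2H2O

Mass of water lost = 14.27 − 11.17 = 3.1 g → 3.1 / 18.02 = 0.172 mol H2O
Molar mass of CoCl2 = 129.83 g/mol → mol CoCl2 = 11.17 / 129.83 = 0.08604
n = 0.172 / 0.08604 = 2.00 ≈ 2 → CoCl2·2H2O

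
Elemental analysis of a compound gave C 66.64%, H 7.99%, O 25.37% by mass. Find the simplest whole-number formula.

Assume 100 g: 66.64 g C, 7.99 g H, 25.37 g O.
C: 66.64 g ÷ 12.01 g/mol = 5.549 mol
H: 7.99 g ÷ 1.008 g/mol = 7.927 mol
O: 25.37 g ÷ 16.00 g/mol = 1.586 mol
Smallest is O at 1.586 mol; normalising gives C 3.499, H 4.999, O 1.000
Scaling by 2: C 7.00, H 10.00, O 2.00 → C7H10O2

C7H10O2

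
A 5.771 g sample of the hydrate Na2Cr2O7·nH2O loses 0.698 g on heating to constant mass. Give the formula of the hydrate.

Na2Cr2O7·2H2O

Mass of anhydrous Na2Cr2O7 = 5.771 − 0.698 = 5.073 g
mol H2O = 0.698 / 18.02 = 0.03873
Molar mass of Na2Cr2O7 = 261.98 g/mol → mol Na2Cr2O7 = 5.073 / 261.98 = 0.01936
n = 0.03873 / 0.01936 = 2.00 ≈ 2 → Na2Cr2O7·2H2O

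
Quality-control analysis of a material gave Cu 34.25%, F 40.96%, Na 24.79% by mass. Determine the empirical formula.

CuF4Na2

Assume 100 g: 34.25 g Cu, 40.96 g F, 24.79 g Na.
Moles — Cu: 34.25 / 63.55 = 0.5389 mol; F: 40.96 / 19.00 = 2.156 mol; Na: 24.79 / 22.99 = 1.078 mol
Ratios (÷ 0.5389): Cu 1.000, F 4.000, Na 2.001
Ratio ≈ 1:4:2, so the empirical formula is CuF4Na2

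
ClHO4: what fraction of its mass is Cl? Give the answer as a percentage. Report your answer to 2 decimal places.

35.29%

Molar mass = 1(35.45) + 1(1.008) + 4(16.00) = 100.458 g/mol
Mass of Cl per mole = 1 × 35.45 = 35.450 g
% Cl = 35.450 / 100.458 × 100 = 35.29%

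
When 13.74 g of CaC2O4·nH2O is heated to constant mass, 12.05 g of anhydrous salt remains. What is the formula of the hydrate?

Mass of water lost = 13.74 − 12.05 = 1.69 g → 1.69 / 18.02 = 0.09378 mol H2O
Molar mass of CaC2O4 = 128.10 g/mol → mol CaC2O4 = 12.05 / 128.10 = 0.09407
n = 0.09378 / 0.09407 = 1.00 ≈ 1 → CaC2O4·H2O

CaC2O4·H2O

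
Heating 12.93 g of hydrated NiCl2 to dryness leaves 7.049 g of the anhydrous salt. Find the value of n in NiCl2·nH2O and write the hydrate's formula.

NiCl2·6H2O

Mass of water lost = 12.93 − 7.049 = 5.881 g → 5.881 / 18.02 = 0.3264 mol H2O
Molar mass of NiCl2 = 129.59 g/mol → mol NiCl2 = 7.049 / 129.59 = 0.05439
n = 0.3264 / 0.05439 = 6.00 ≈ 6 → NiCl2·6H2O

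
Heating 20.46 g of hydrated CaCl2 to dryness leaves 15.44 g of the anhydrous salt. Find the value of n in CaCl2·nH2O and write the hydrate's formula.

CaCl2·2H2O

Mass of water lost = 20.46 − 15.44 = 5.02 g → 5.02 / 18.02 = 0.2786 mol H2O
Molar mass of CaCl2 = 110.98 g/mol → mol CaCl2 = 15.44 / 110.98 = 0.1391
n = 0.2786 / 0.1391 = 2.00 ≈ 2 → CaCl2·2H2O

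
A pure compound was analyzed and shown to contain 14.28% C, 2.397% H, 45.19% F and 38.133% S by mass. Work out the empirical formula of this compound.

CH2F2S

Assume 100 g: 14.28 g C, 2.397 g H, 45.19 g F, 38.133 g S.
Moles — C: 14.28 / 12.01 = 1.189 mol; H: 2.397 / 1.008 = 2.378 mol; F: 45.19 / 19.00 = 2.378 mol; S: 38.133 / 32.07 = 1.189 mol
Ratios (÷ 1.189): C 1.000, H 2.000, F 2.000, S 1.000
≈ 1:2:2:1 → CH2F2S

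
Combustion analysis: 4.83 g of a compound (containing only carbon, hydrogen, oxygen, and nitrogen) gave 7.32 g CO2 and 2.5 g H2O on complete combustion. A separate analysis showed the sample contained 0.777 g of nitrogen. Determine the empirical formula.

C3H5NO2

mol C = 7.32 / 44.01 = 0.1663; mass C = 0.1663 × 12.01 = 1.998 g
mol H = 2 × (2.5 / 18.02) = 0.2775; mass H = 0.2775 × 1.008 = 0.2797 g
mol N = 0.777 / 14.01 = 0.05546
mass O = 4.83 − (3.054) = 1.776 g → mol O = 0.1110
Divide by the smallest (0.05546 mol N): C 2.999, H 5.003, N 1.000, O 2.001
→ C3H5NO2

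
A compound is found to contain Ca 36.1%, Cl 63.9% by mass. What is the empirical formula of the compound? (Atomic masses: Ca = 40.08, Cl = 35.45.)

CaCl2

Assume 100 g: 36.1 g Ca, 63.9 g Cl.
Ca: 36.1 g ÷ 40.08 g/mol = 0.9007 mol
Cl: 63.9 g ÷ 35.45 g/mol = 1.803 mol
Smallest is Ca at 0.9007 mol; normalising gives Ca 1.000, Cl 2.001
Ratio ≈ 1:2, so the empirical formula is CaCl2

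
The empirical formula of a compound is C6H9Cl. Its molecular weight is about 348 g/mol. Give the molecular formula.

Empirical-formula mass = 116.58 g/mol
n = 348 / 116.58 = 2.99 ≈ 3
Molecular formula = (C6H9Cl)3 = C18H27Cl3

C18H27Cl3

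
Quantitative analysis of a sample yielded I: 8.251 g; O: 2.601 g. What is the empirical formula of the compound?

n(I) = 8.251/126.90 = 0.06502, n(O) = 2.601/16.00 = 0.1626
Smallest is I at 0.06502 mol; normalising gives I 1.000, O 2.500
×2: I 2.00, O 5.00 → I2O5

I2O5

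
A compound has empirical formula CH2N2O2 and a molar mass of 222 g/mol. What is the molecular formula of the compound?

Empirical-formula mass = 74.05 g/mol
n = 222 / 74.05 = 3.00 ≈ 3
Molecular formula = (CH2N2O2)3 = C3H6N6O6

C3H6N6O6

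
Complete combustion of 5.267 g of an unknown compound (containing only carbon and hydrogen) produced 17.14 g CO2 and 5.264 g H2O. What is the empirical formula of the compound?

C2H3

mol C = 17.14 / 44.01 = 0.3895; mass C = 0.3895 × 12.01 = 4.677 g
mol H = 2 × (5.264 / 18.02) = 0.5842; mass H = 0.5842 × 1.008 = 0.5889 g
Ratios (÷ 0.3895): C 1.000, H 1.500
Multiply by 2: C 2.00, H 3.00 → C2H3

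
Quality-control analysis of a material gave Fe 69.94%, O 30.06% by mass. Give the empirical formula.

Assume 100 g: 69.94 g Fe, 30.06 g O.
Fe: 69.94 g ÷ 55.85 g/mol = 1.252 mol
O: 30.06 g ÷ 16.00 g/mol = 1.879 mol
Divide by the smallest (1.252 mol Fe): Fe 1.000, O 1.500
×2: Fe 2.00, O 3.00 → Fe2O3

Fe2O3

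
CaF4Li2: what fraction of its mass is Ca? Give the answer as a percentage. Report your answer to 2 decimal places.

30.84%

Molar mass = 1(40.08) + 4(19.00) + 2(6.94) = 129.960 g/mol
Mass of Ca per mole = 1 × 40.08 = 40.080 g
% Ca = 40.080 / 129.960 × 100 = 30.84%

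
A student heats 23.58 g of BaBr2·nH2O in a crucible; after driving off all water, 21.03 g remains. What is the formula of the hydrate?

Mass of water lost = 23.58 − 21.03 = 2.55 g → 2.55 / 18.02 = 0.1415 mol H2O
Molar mass of BaBr2 = 297.13 g/mol → mol BaBr2 = 21.03 / 297.13 = 0.07078
n = 0.1415 / 0.07078 = 2.00 ≈ 2 → BaBr2·2H2O

BaBr2·2H2O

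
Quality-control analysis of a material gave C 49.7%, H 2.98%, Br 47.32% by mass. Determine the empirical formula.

C7H5Br

Assume 100 g: 49.7 g C, 2.98 g H, 47.32 g Br.
C: 49.7 g ÷ 12.01 g/mol = 4.138 mol
H: 2.98 g ÷ 1.008 g/mol = 2.956 mol
Br: 47.32 g ÷ 79.90 g/mol = 0.5922 mol
Ratios (÷ 0.5922): C 6.987, H 4.992, Br 1.000
≈ 7:5:1 → C7H5Br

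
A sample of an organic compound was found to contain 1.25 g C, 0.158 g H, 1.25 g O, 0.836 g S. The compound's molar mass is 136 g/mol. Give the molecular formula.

C4H6O3S

C: 1.25 g ÷ 12.01 g/mol = 0.1041 mol
H: 0.158 g ÷ 1.008 g/mol = 0.1567 mol
O: 1.25 g ÷ 16.00 g/mol = 0.07812 mol
S: 0.836 g ÷ 32.07 g/mol = 0.02607 mol
Smallest is S at 0.02607 mol; normalising gives C 3.993, H 6.013, O 2.997, S 1.000
Ratio ≈ 4:6:3:1, so the empirical formula is C4H6O3S
Empirical-formula mass = 134.16 g/mol
n = 136 / 134.16 = 1.01 ≈ 1
Molecular formula = empirical formula = C4H6O3S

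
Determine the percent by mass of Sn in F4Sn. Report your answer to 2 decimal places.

60.97%

Molar mass = 4(19.00) + 1(118.71) = 194.710 g/mol
Mass of Sn per mole = 1 × 118.71 = 118.710 g
% Sn = 118.710 / 194.710 × 100 = 60.97%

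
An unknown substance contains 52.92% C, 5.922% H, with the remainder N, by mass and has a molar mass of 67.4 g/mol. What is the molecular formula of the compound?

C3H4N2

Assume 100 g: 52.92 g C, 5.922 g H, 41.158 g N.
n(C) = 52.92/12.01 = 4.406, n(H) = 5.922/1.008 = 5.875, n(N) = 41.158/14.01 = 2.938
Smallest is N at 2.938 mol; normalising gives C 1.500, H 2.000, N 1.000
Multiply by 2: C 3.00, H 4.00, N 2.00 → C3H4N2
Empirical-formula mass = 68.08 g/mol
n = 67.4 / 68.08 = 0.99 ≈ 1
Molecular formula = empirical formula = C3H4N2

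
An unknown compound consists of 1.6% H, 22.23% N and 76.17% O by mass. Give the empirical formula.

HNO3

Assume 100 g: 1.6 g H, 22.23 g N, 76.17 g O.
n(H) = 1.6/1.008 = 1.587, n(N) = 22.23/14.01 = 1.587, n(O) = 76.17/16.00 = 4.761
Smallest is N at 1.587 mol; normalising gives H 1.000, N 1.000, O 3.000
→ HNO3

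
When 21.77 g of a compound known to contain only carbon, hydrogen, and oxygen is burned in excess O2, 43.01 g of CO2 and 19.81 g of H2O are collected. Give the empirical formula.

mol C = 43.01 / 44.01 = 0.9773; mass C = 0.9773 × 12.01 = 11.74 g
mol H = 2 × (19.81 / 18.02) = 2.199; mass H = 2.199 × 1.008 = 2.216 g
mass O = 21.77 − (13.95) = 7.817 g → mol O = 0.4885
Smallest is O at 0.4885 mol; normalising gives C 2.000, H 4.500, O 1.000
Scaling by 2: C 4.00, H 9.00, O 2.00 → C4H9O2

C4H9O2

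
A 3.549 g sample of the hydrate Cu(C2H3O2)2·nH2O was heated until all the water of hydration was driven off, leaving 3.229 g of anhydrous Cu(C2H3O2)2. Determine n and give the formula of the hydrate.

Mass of water lost = 3.549 − 3.229 = 0.32 g → 0.32 / 18.02 = 0.01776 mol H2O
Molar mass of Cu(C2H3O2)2 = 181.64 g/mol → mol Cu(C2H3O2)2 = 3.229 / 181.64 = 0.01778
n = 0.01776 / 0.01778 = 1.00 ≈ 1 → Cu(C2H3O2)2·H2O

Cu(C2H3O2)2·H2O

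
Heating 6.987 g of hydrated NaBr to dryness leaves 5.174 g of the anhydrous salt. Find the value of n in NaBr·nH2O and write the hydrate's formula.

Mass of water lost = 6.987 − 5.174 = 1.813 g → 1.813 / 18.02 = 0.1006 mol H2O
Molar mass of NaBr = 102.89 g/mol → mol NaBr = 5.174 / 102.89 = 0.05029
n = 0.1006 / 0.05029 = 2.00 ≈ 2 → NaBr·2H2O

NaBr·2H2O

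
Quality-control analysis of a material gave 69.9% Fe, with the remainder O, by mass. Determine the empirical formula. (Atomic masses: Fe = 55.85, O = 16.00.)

Assume 100 g: 69.9 g Fe, 30.1 g O.
Moles — Fe: 69.9 / 55.85 = 1.252 mol; O: 30.1 / 16.00 = 1.881 mol
Ratios (÷ 1.252): Fe 1.000, O 1.503
×2: Fe 2.00, O 3.01 → Fe2O3

Fe2O3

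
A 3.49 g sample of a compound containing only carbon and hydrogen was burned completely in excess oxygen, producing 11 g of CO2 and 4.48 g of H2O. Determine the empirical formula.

CH2

mol C = 11 / 44.01 = 0.2499; mass C = 0.2499 × 12.01 = 3.002 g
mol H = 2 × (4.48 / 18.02) = 0.4972; mass H = 0.4972 × 1.008 = 0.5012 g
Divide by the smallest (0.2499 mol C): C 1.000, H 1.989
→ CH2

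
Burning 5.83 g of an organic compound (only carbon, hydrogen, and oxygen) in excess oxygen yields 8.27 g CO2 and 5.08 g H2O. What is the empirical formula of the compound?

CH3O

mol C = 8.27 / 44.01 = 0.1879; mass C = 0.1879 × 12.01 = 2.257 g
mol H = 2 × (5.08 / 18.02) = 0.5638; mass H = 0.5638 × 1.008 = 0.5683 g
mass O = 5.83 − (2.825) = 3.005 g → mol O = 0.1878
Smallest is O at 0.1878 mol; normalising gives C 1.001, H 3.002, O 1.000
≈ 1:3:1 → CH3O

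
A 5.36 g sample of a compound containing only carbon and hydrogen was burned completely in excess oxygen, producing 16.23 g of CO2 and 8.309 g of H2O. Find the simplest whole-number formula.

C2H5

mol C = 16.23 / 44.01 = 0.3688; mass C = 0.3688 × 12.01 = 4.429 g
mol H = 2 × (8.309 / 18.02) = 0.9222; mass H = 0.9222 × 1.008 = 0.9296 g
Ratios (÷ 0.3688): C 1.000, H 2.501
Scaling by 2: C 2.00, H 5.00 → C2H5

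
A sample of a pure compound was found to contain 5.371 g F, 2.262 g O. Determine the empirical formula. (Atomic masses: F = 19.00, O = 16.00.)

F2O

F: 5.371 g ÷ 19.00 g/mol = 0.2827 mol
O: 2.262 g ÷ 16.00 g/mol = 0.1414 mol
Divide by the smallest (0.1414 mol O): F 2.000, O 1.000
Ratio ≈ 2:1, so the empirical formula is F2O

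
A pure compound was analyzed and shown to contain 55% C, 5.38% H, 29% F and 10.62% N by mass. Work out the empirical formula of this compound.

Assume 100 g: 55 g C, 5.38 g H, 29 g F, 10.62 g N.
n(C) = 55/12.01 = 4.58, n(H) = 5.38/1.008 = 5.337, n(F) = 29/19.00 = 1.526, n(N) = 10.62/14.01 = 0.758
Smallest is N at 0.758 mol; normalising gives C 6.041, H 7.041, F 2.014, N 1.000
→ C6H7F2N

C6H7F2N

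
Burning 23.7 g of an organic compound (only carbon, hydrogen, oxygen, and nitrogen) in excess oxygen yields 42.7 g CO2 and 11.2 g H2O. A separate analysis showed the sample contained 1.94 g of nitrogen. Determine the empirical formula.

mol C = 42.7 / 44.01 = 0.9702; mass C = 0.9702 × 12.01 = 11.65 g
mol H = 2 × (11.2 / 18.02) = 1.243; mass H = 1.243 × 1.008 = 1.253 g
mol N = 1.94 / 14.01 = 0.1385
mass O = 23.7 − (14.85) = 8.854 g → mol O = 0.5534
Smallest is N at 0.1385 mol; normalising gives C 7.007, H 8.977, N 1.000, O 3.996
Ratio ≈ 7:9:1:4, so the empirical formula is C7H9NO4

C7H9NO4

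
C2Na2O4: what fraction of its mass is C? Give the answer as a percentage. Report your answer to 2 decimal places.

Molar mass = 2(12.01) + 2(22.99) + 4(16.00) = 134.000 g/mol
Mass of C per mole = 2 × 12.01 = 24.020 g
% C = 24.020 / 134.000 × 100 = 17.93%

17.93%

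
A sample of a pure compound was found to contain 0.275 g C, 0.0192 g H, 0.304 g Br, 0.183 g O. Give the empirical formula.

C: 0.275 g ÷ 12.01 g/mol = 0.0229 mol
H: 0.0192 g ÷ 1.008 g/mol = 0.01905 mol
Br: 0.304 g ÷ 79.90 g/mol = 0.003805 mol
O: 0.183 g ÷ 16.00 g/mol = 0.01144 mol
Smallest is Br at 0.003805 mol; normalising gives C 6.018, H 5.006, Br 1.000, O 3.006
→ C6H5BrO3

C6H5BrO3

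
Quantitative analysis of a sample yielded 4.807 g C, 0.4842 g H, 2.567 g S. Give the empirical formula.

C5H6S

C: 4.807 g ÷ 12.01 g/mol = 0.4002 mol
H: 0.4842 g ÷ 1.008 g/mol = 0.4804 mol
S: 2.567 g ÷ 32.07 g/mol = 0.08004 mol
Smallest is S at 0.08004 mol; normalising gives C 5.000, H 6.001, S 1.000
Ratio ≈ 5:6:1, so the empirical formula is C5H6S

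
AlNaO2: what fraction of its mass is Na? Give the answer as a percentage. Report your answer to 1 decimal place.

Molar mass = 1(26.98) + 1(22.99) + 2(16.00) = 81.970 g/mol
Mass of Na per mole = 1 × 22.99 = 22.990 g
% Na = 22.990 / 81.970 × 100 = 28.0%

28.0%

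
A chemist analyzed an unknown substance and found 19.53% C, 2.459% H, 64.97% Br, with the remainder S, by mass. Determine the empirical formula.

Assume 100 g: 19.53 g C, 2.459 g H, 64.97 g Br, 13.041 g S.
Moles — C: 19.53 / 12.01 = 1.626 mol; H: 2.459 / 1.008 = 2.439 mol; Br: 64.97 / 79.90 = 0.8131 mol; S: 13.041 / 32.07 = 0.4066 mol
Smallest is S at 0.4066 mol; normalising gives C 3.999, H 5.999, Br 2.000, S 1.000
Ratio ≈ 4:6:2:1, so the empirical formula is C4H6Br2S

C4H6Br2S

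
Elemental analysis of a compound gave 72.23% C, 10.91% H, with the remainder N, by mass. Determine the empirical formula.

Assume 100 g: 72.23 g C, 10.91 g H, 16.86 g N.
Moles — C: 72.23 / 12.01 = 6.014 mol; H: 10.91 / 1.008 = 10.82 mol; N: 16.86 / 14.01 = 1.203 mol
Ratios (÷ 1.203): C 4.998, H 8.994, N 1.000
Ratio ≈ 5:9:1, so the empirical formula is C5H9N

C5H9N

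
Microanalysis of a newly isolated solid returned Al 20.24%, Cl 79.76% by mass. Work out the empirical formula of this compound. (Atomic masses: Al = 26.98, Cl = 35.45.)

Assume 100 g: 20.24 g Al, 79.76 g Cl.
Al: 20.24 g ÷ 26.98 g/mol = 0.7502 mol
Cl: 79.76 g ÷ 35.45 g/mol = 2.25 mol
Ratios (÷ 0.7502): Al 1.000, Cl 2.999
Ratio ≈ 1:3, so the empirical formula is AlCl3

AlCl3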